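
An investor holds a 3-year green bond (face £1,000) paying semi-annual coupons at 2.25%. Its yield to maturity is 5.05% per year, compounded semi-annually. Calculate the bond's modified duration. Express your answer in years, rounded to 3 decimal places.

Periodic yield y = 0.02525. First find Macaulay duration:
  t   CF        PV=CF/(1+0.02525)^t    t·PV
  1        11.25        10.9729        10.9729
  2        11.25        10.7027        21.4054
  3        11.25        10.4391        31.3173
  4        11.25        10.1820        40.7280
  5        11.25         9.9312        49.6562
  6     1,011.25       870.7227     5,224.3362
  Σ                    922.9507     5,378.4161
P = 922.9507; Macaulay duration = 5,378.4161 / 922.9507 = 5.82741 half-year periods = 2.91371 years.
Modified duration = D_Mac / (1 + y) = 2.91371 / 1.02525 = 2.84195 years.

2.842 years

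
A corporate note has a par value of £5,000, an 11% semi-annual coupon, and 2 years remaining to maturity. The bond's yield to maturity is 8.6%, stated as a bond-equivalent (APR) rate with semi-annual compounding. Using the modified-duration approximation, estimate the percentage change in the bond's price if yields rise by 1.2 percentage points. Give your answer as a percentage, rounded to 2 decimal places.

Periodic yield y = 0.043. Modified duration first:
  t   CF        PV=CF/(1+0.043)^t    t·PV
  1       275.00       263.6625       263.6625
  2       275.00       252.7924       505.5849
  3       275.00       242.3705       727.1115
  4     5,275.00     4,457.4372    17,829.7487
  Σ                  5,216.2626    19,326.1076
P = 5,216.2626; D_Mac = 3.70497 half-year periods = 1.85249 yrs; D_mod = 1.85249/(1+0.043) = 1.77611 yrs.
ΔP/P ≈ -D_mod · Δy = -1.77611 × (+0.012) = -0.021313 = -2.1313%.

-2.13%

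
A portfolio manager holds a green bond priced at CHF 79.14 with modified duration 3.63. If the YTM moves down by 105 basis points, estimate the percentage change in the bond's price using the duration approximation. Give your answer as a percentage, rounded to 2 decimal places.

Duration approximation: ΔP/P ≈ -D_mod · Δy = -3.63 × (-0.0105) = +0.038115.
As a percentage: +3.8115%.

+3.81%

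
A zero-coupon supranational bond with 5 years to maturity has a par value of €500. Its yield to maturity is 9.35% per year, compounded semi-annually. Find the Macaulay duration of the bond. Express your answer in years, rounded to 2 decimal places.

5.00 years

A zero-coupon bond has a single cash flow at maturity, so its Macaulay duration equals its maturity: 5 years.
(Equivalently: 10 semi-annual periods ÷ 2 = 5 years.)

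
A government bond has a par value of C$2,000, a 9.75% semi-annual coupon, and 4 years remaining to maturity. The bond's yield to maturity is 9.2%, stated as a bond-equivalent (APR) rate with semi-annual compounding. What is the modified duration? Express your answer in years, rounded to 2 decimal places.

Periodic yield y = 0.046. First find Macaulay duration:
  t   CF        PV=CF/(1+0.046)^t    t·PV
  1        97.50        93.2122        93.2122
  2        97.50        89.1130       178.2261
  3        97.50        85.1941       255.5823
  4        97.50        81.4475       325.7901
  5        97.50        77.8657       389.3285
  6        97.50        74.4414       446.6484
  7        97.50        71.1677       498.1738
  8     2,097.50     1,463.6879    11,709.5035
  Σ                  2,036.1296    13,896.4649
P = 2,036.1296; Macaulay duration = 13,896.4649 / 2,036.1296 = 6.82494 half-year periods = 3.41247 years.
Modified duration = D_Mac / (1 + y) = 3.41247 / 1.046 = 3.26240 years.

3.26 years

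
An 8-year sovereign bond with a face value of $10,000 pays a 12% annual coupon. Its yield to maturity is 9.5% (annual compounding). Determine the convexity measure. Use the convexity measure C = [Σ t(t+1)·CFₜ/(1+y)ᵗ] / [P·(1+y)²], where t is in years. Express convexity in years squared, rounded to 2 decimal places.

37.72

With y = 0.095:
  t   CF        PV=CF/(1+0.095)^t    t·PV        t(t+1)·PV
  1     1,200.00     1,095.8904     1,095.8904       2,191.7808
  2     1,200.00     1,000.8132     2,001.6263       6,004.8790
  3     1,200.00       913.9846     2,741.9539      10,967.8155
  4     1,200.00       834.6892     3,338.7566      16,693.7830
  5     1,200.00       762.2732     3,811.3660      22,868.1960
  6     1,200.00       696.1399     4,176.8394      29,237.8761
  7     1,200.00       635.7442     4,450.2095      35,601.6756
  8    11,200.00     5,418.8243    43,350.5944     390,155.3492
  Σ                 11,358.3590    64,967.2365     513,721.3552
P = 11,358.3590.
Convexity = Σ t(t+1)·PV / [P·(1+y)²] = 513,721.3552 / (11,358.3590 × 1.199025) = 37.72105.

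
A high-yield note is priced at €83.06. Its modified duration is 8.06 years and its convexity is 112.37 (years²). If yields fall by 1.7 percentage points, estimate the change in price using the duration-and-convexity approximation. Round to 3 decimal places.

+€12.730

Duration effect: -D_mod·Δy = -8.06 × (-0.017) = +0.137020
Convexity effect: ½·C·(Δy)² = 0.5 × 112.37 × (-0.017)² = +0.016237465
ΔP/P ≈ +0.137020 + 0.016237465 = +0.153257465
ΔP ≈ 83.06 × (+0.153257465) = +12.7295650429.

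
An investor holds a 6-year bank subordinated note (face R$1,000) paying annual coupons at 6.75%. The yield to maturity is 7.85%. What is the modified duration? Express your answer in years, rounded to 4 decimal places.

Periodic yield y = 0.0785. First find Macaulay duration:
  t   CF        PV=CF/(1+0.0785)^t    t·PV
  1        67.50        62.5869        62.5869
  2        67.50        58.0315       116.0629
  3        67.50        53.8076       161.4227
  4        67.50        49.8911       199.5644
  5        67.50        46.2597       231.2986
  6     1,067.50       678.3393     4,070.0359
  Σ                    948.9161     4,840.9715
P = 948.9161; Macaulay duration = 4,840.9715 / 948.9161 = 5.10158 years.
Modified duration = D_Mac / (1 + y) = 5.10158 / 1.0785 = 4.73026 years.

4.7303 years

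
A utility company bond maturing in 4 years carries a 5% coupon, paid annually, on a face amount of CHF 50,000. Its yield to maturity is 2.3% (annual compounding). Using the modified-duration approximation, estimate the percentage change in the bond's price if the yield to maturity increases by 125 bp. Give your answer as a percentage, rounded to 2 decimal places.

Periodic yield y = 0.023. Modified duration first:
  t   CF        PV=CF/(1+0.023)^t    t·PV
  1     2,500.00     2,443.7928     2,443.7928
  2     2,500.00     2,388.8492     4,777.6985
  3     2,500.00     2,335.1410     7,005.4230
  4    52,500.00    47,935.4456   191,741.7823
  Σ                 55,103.2286   205,968.6965
P = 55,103.2286; D_Mac = 3.73787 yrs; D_mod = 3.73787/(1+0.023) = 3.65383 yrs.
ΔP/P ≈ -D_mod · Δy = -3.65383 × (+0.0125) = -0.045673 = -4.5673%.

-4.57%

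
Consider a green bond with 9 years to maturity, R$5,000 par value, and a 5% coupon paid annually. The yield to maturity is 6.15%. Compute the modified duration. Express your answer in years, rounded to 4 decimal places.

Periodic yield y = 0.0615. First find Macaulay duration:
  t   CF        PV=CF/(1+0.0615)^t    t·PV
  1       250.00       235.5158       235.5158
  2       250.00       221.8707       443.7415
  3       250.00       209.0162       627.0487
  4       250.00       196.9065       787.6259
  5       250.00       185.4983       927.4917
  6       250.00       174.7511     1,048.5068
  7       250.00       164.6266     1,152.3862
  8       250.00       155.0887     1,240.7092
  9     5,250.00     3,068.1693    27,613.5235
  Σ                  4,611.4432    34,076.5493
P = 4,611.4432; Macaulay duration = 34,076.5493 / 4,611.4432 = 7.38956 years.
Modified duration = D_Mac / (1 + y) = 7.38956 / 1.0615 = 6.96143 years.

6.9614 years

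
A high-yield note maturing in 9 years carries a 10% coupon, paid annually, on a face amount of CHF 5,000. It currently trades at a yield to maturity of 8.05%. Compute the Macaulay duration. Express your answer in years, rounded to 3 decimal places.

6.492 years

Periodic yield y = 0.0805. Discount each cash flow and weight by its year:
  t   CF        PV=CF/(1+0.0805)^t    t·PV
  1       500.00       462.7487       462.7487
  2       500.00       428.2728       856.5455
  3       500.00       396.3654     1,189.0961
  4       500.00       366.8351     1,467.3405
  5       500.00       339.5050     1,697.5249
  6       500.00       314.2110     1,885.2660
  7       500.00       290.8015     2,035.6103
  8       500.00       269.1360     2,153.0882
  9     5,500.00     2,739.9318    24,659.3860
  Σ                  5,607.8072    36,406.6062
Price P = Σ PV = 5,607.8072.
Macaulay duration = Σ(t·PV) / P = 36,406.6062 / 5,607.8072 = 6.49213 years.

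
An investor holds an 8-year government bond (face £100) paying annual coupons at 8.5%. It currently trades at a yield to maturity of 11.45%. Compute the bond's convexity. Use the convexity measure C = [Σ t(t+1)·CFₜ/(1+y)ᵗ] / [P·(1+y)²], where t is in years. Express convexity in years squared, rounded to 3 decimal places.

38.612

With y = 0.1145:
  t   CF        PV=CF/(1+0.1145)^t    t·PV        t(t+1)·PV
  1         8.50         7.6267         7.6267          15.2535
  2         8.50         6.8432        13.6864          41.0592
  3         8.50         6.1401        18.4204          73.6818
  4         8.50         5.5093        22.0373         110.1866
  5         8.50         4.9433        24.7166         148.2995
  6         8.50         4.4355        26.6127         186.2892
  7         8.50         3.9798        27.8584         222.8673
  8       108.50        45.5816       364.6525       3,281.8721
  Σ                     85.0595       505.6111       4,079.5092
P = 85.0595.
Convexity = Σ t(t+1)·PV / [P·(1+y)²] = 4,079.5092 / (85.0595 × 1.242110) = 38.61223.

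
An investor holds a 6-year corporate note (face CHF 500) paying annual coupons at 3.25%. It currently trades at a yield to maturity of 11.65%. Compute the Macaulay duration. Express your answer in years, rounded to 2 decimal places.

Periodic yield y = 0.1165. Discount each cash flow and weight by its year:
  t   CF        PV=CF/(1+0.1165)^t    t·PV
  1        16.25        14.5544        14.5544
  2        16.25        13.0357        26.0715
  3        16.25        11.6755        35.0266
  4        16.25        10.4573        41.8291
  5        16.25         9.3661        46.8306
  6       516.25       266.5064     1,599.0386
  Σ                    325.5955     1,763.3508
Price P = Σ PV = 325.5955.
Macaulay duration = Σ(t·PV) / P = 1,763.3508 / 325.5955 = 5.41577 years.

5.42 years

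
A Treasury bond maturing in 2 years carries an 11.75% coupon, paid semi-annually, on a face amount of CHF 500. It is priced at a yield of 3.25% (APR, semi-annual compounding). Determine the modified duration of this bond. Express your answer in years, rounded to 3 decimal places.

Periodic yield y = 0.01625. First find Macaulay duration:
  t   CF        PV=CF/(1+0.01625)^t    t·PV
  1       29.375        28.9053        28.9053
  2       29.375        28.4431        56.8862
  3       29.375        27.9883        83.9648
  4      529.375       496.3193     1,985.2773
  Σ                    581.6560     2,155.0336
P = 581.6560; Macaulay duration = 2,155.0336 / 581.6560 = 3.70500 half-year periods = 1.85250 years.
Modified duration = D_Mac / (1 + y) = 1.85250 / 1.01625 = 1.82288 years.

1.823 years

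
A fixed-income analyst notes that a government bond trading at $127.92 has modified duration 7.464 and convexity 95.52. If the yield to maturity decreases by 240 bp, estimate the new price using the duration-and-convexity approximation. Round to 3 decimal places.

$154.354

Duration effect: -D_mod·Δy = -7.464 × (-0.024) = +0.179136
Convexity effect: ½·C·(Δy)² = 0.5 × 95.52 × (-0.024)² = +0.02750976
ΔP/P ≈ +0.179136 + 0.02750976 = +0.20664576
New price ≈ 127.92 × (1 + 0.20664576) = 154.3541256192.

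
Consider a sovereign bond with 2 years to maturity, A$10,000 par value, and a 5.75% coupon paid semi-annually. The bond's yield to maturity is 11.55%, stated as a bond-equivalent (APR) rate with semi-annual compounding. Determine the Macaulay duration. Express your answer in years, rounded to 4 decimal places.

1.9126 years

Periodic yield y = 0.05775. Discount each cash flow and weight by its period:
  t   CF        PV=CF/(1+0.05775)^t    t·PV
  1       287.50       271.8034       271.8034
  2       287.50       256.9637       513.9274
  3       287.50       242.9342       728.8027
  4    10,287.50     8,218.2190    32,872.8762
  Σ                  8,989.9203    34,387.4097
Price P = Σ PV = 8,989.9203.
Macaulay duration = Σ(t·PV) / P = 34,387.4097 / 8,989.9203 = 3.82511 half-year periods.
In years: 3.82511 / 2 = 1.91255 years.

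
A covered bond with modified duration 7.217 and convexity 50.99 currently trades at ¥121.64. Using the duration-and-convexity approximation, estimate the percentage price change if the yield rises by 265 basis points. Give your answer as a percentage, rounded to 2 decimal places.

Duration effect: -D_mod·Δy = -7.217 × (+0.0265) = -0.1912505
Convexity effect: ½·C·(Δy)² = 0.5 × 50.99 × (0.0265)² = +0.01790386375
ΔP/P ≈ -0.1912505 + 0.01790386375 = -0.17334663625
= -17.334663625%.

-17.33%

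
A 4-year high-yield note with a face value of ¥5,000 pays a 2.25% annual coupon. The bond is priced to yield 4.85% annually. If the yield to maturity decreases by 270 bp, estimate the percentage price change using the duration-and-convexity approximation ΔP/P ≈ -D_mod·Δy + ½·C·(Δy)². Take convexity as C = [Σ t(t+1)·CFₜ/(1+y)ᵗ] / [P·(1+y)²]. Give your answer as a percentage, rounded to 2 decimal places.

With y = 0.0485:
  t   CF        PV=CF/(1+0.0485)^t    t·PV        t(t+1)·PV
  1       112.50       107.2961       107.2961         214.5923
  2       112.50       102.3330       204.6660         613.9979
  3       112.50        97.5994       292.7982       1,171.1930
  4     5,112.50     4,230.1872    16,920.7486      84,603.7430
  Σ                  4,537.4157    17,525.5090      86,603.5262
P = 4,537.4157; D_Mac = 3.86244 yrs; D_mod = 3.68378 yrs; C = 17.36162.
Duration effect: -3.68378 × (-0.027) = +0.099462
Convexity effect: 0.5 × 17.36162 × (-0.027)² = +0.0063283
ΔP/P ≈ +0.099462 + 0.0063283 = +0.105790 = +10.5790%.

+10.58%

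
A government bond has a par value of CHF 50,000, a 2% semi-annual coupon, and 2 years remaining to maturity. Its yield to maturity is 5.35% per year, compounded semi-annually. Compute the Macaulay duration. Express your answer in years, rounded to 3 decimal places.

1.969 years

Periodic yield y = 0.02675. Discount each cash flow and weight by its period:
  t   CF        PV=CF/(1+0.02675)^t    t·PV
  1       500.00       486.9735       486.9735
  2       500.00       474.2863       948.5726
  3       500.00       461.9297     1,385.7890
  4    50,500.00    45,439.3941   181,757.5765
  Σ                 46,862.5836   184,578.9116
Price P = Σ PV = 46,862.5836.
Macaulay duration = Σ(t·PV) / P = 184,578.9116 / 46,862.5836 = 3.93873 half-year periods.
In years: 3.93873 / 2 = 1.96936 years.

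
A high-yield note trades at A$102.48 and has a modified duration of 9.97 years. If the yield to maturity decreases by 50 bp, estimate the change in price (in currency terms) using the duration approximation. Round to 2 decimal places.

+A$5.11

Duration approximation: ΔP/P ≈ -D_mod · Δy = -9.97 × (-0.005) = +0.049850.
ΔP ≈ 102.48 × (+0.049850) = +5.108628.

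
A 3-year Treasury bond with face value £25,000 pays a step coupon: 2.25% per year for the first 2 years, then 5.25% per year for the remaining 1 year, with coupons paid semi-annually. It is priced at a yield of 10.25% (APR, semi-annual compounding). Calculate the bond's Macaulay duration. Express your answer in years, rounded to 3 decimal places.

Periodic yield y = 0.05125. Discount each cash flow and weight by its period:
  t   CF        PV=CF/(1+0.05125)^t    t·PV
  1       281.25       267.5386       267.5386
  2       281.25       254.4957       508.9915
  3       281.25       242.0887       726.2661
  4       281.25       230.2865       921.1460
  5       656.25       511.1393     2,555.6965
  6    25,656.25    19,008.9061   114,053.4368
  Σ                 20,514.4550   119,033.0755
Price P = Σ PV = 20,514.4550.
Macaulay duration = Σ(t·PV) / P = 119,033.0755 / 20,514.4550 = 5.80240 half-year periods.
In years: 5.80240 / 2 = 2.90120 years.

2.901 years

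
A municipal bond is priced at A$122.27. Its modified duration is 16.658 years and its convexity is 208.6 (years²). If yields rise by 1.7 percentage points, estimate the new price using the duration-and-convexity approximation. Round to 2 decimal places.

A$91.33

Duration effect: -D_mod·Δy = -16.658 × (+0.017) = -0.283186
Convexity effect: ½·C·(Δy)² = 0.5 × 208.6 × (0.017)² = +0.0301427
ΔP/P ≈ -0.283186 + 0.0301427 = -0.2530433
New price ≈ 122.27 × (1 - 0.2530433) = 91.330395709.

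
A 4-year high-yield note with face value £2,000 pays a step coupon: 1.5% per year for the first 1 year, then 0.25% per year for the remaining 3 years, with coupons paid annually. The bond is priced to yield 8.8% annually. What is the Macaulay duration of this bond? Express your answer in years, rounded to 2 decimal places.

3.94 years

Periodic yield y = 0.088. Discount each cash flow and weight by its year:
  t   CF        PV=CF/(1+0.088)^t    t·PV
  1        30.00        27.5735        27.5735
  2         5.00         4.2239         8.4478
  3         5.00         3.8822        11.6467
  4     2,005.00     1,430.8654     5,723.4618
  Σ                  1,466.5451     5,771.1298
Price P = Σ PV = 1,466.5451.
Macaulay duration = Σ(t·PV) / P = 5,771.1298 / 1,466.5451 = 3.93519 years.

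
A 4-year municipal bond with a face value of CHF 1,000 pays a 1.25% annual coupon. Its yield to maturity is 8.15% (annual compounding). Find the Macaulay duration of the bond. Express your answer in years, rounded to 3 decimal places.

3.915 years

Periodic yield y = 0.0815. Discount each cash flow and weight by its year:
  t   CF        PV=CF/(1+0.0815)^t    t·PV
  1        12.50        11.5580        11.5580
  2        12.50        10.6870        21.3741
  3        12.50         9.8817        29.6450
  4     1,012.50       740.0975     2,960.3900
  Σ                    772.2242     3,022.9671
Price P = Σ PV = 772.2242.
Macaulay duration = Σ(t·PV) / P = 3,022.9671 / 772.2242 = 3.91462 years.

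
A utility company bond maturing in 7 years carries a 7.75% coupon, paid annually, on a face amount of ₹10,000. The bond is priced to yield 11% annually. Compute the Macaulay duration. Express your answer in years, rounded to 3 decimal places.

5.528 years

Periodic yield y = 0.11. Discount each cash flow and weight by its year:
  t   CF        PV=CF/(1+0.11)^t    t·PV
  1       775.00       698.1982       698.1982
  2       775.00       629.0074     1,258.0148
  3       775.00       566.6733     1,700.0200
  4       775.00       510.5165     2,042.0660
  5       775.00       459.9248     2,299.6239
  6       775.00       414.3466     2,486.0799
  7    10,775.00     5,189.8694    36,329.0856
  Σ                  8,468.5362    46,813.0884
Price P = Σ PV = 8,468.5362.
Macaulay duration = Σ(t·PV) / P = 46,813.0884 / 8,468.5362 = 5.52788 years.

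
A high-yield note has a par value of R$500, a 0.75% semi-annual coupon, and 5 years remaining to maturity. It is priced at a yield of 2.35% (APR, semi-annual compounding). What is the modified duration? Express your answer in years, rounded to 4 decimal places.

4.8555 years

Periodic yield y = 0.01175. First find Macaulay duration:
  t   CF        PV=CF/(1+0.01175)^t    t·PV
  1        1.875         1.8532         1.8532
  2        1.875         1.8317         3.6634
  3        1.875         1.8104         5.4313
  4        1.875         1.7894         7.1576
  5        1.875         1.7686         8.8431
  6        1.875         1.7481        10.4885
  7        1.875         1.7278        12.0945
  8        1.875         1.7077        13.6617
  9        1.875         1.6879        15.1909
  10     501.875       446.5432     4,465.4315
  Σ                    462.4680     4,543.8158
P = 462.4680; Macaulay duration = 4,543.8158 / 462.4680 = 9.82515 half-year periods = 4.91257 years.
Modified duration = D_Mac / (1 + y) = 4.91257 / 1.01175 = 4.85552 years.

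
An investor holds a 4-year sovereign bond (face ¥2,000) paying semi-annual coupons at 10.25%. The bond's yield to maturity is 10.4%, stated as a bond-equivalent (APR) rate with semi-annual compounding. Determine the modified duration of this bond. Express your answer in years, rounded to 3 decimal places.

3.211 years

Periodic yield y = 0.052. First find Macaulay duration:
  t   CF        PV=CF/(1+0.052)^t    t·PV
  1       102.50        97.4335        97.4335
  2       102.50        92.6174       185.2347
  3       102.50        88.0393       264.1179
  4       102.50        83.6876       334.7502
  5       102.50        79.5509       397.7546
  6       102.50        75.6187       453.7124
  7       102.50        71.8809       503.1665
  8     2,102.50     1,401.5548    11,212.4385
  Σ                  1,990.3831    13,448.6083
P = 1,990.3831; Macaulay duration = 13,448.6083 / 1,990.3831 = 6.75679 half-year periods = 3.37840 years.
Modified duration = D_Mac / (1 + y) = 3.37840 / 1.052 = 3.21140 years.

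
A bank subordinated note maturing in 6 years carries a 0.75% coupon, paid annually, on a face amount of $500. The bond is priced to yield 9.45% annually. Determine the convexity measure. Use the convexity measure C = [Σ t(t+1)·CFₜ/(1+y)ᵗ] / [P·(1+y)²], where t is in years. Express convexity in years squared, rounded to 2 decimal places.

With y = 0.0945:
  t   CF        PV=CF/(1+0.0945)^t    t·PV        t(t+1)·PV
  1         3.75         3.4262         3.4262           6.8524
  2         3.75         3.1304         6.2608          18.7824
  3         3.75         2.8601         8.5804          34.3214
  4         3.75         2.6132        10.4527          52.2635
  5         3.75         2.3875        11.9377          71.6265
  6       503.75       293.0357     1,758.2139      12,307.4974
  Σ                    307.4531     1,798.8717      12,491.3437
P = 307.4531.
Convexity = Σ t(t+1)·PV / [P·(1+y)²] = 12,491.3437 / (307.4531 × 1.197930) = 33.91554.

33.92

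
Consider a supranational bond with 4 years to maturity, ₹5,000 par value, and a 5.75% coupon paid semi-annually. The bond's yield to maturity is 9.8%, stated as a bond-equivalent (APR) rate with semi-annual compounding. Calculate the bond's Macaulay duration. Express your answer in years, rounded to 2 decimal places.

3.60 years

Periodic yield y = 0.049. Discount each cash flow and weight by its period:
  t   CF        PV=CF/(1+0.049)^t    t·PV
  1       143.75       137.0353       137.0353
  2       143.75       130.6342       261.2684
  3       143.75       124.5321       373.5964
  4       143.75       118.7151       474.8603
  5       143.75       113.1698       565.8488
  6       143.75       107.8835       647.3008
  7       143.75       102.8441       719.9088
  8     5,143.75     3,508.1322    28,065.0573
  Σ                  4,342.9462    31,244.8762
Price P = Σ PV = 4,342.9462.
Macaulay duration = Σ(t·PV) / P = 31,244.8762 / 4,342.9462 = 7.19440 half-year periods.
In years: 7.19440 / 2 = 3.59720 years.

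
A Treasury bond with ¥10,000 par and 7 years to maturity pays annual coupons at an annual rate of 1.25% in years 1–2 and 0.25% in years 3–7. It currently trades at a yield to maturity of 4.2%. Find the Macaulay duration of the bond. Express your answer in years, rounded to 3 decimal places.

Periodic yield y = 0.042. Discount each cash flow and weight by its year:
  t   CF        PV=CF/(1+0.042)^t    t·PV
  1       125.00       119.9616       119.9616
  2       125.00       115.1263       230.2526
  3        25.00        22.0972        66.2915
  4        25.00        21.2065        84.8260
  5        25.00        20.3517       101.7587
  6        25.00        19.5314       117.1885
  7    10,025.00     7,516.4080    52,614.8563
  Σ                  7,834.6828    53,335.1352
Price P = Σ PV = 7,834.6828.
Macaulay duration = Σ(t·PV) / P = 53,335.1352 / 7,834.6828 = 6.80757 years.

6.808 years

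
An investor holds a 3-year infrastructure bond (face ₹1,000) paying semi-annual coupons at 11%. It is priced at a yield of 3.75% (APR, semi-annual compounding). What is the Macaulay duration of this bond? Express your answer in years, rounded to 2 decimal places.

2.67 years

Periodic yield y = 0.01875. Discount each cash flow and weight by its period:
  t   CF        PV=CF/(1+0.01875)^t    t·PV
  1        55.00        53.9877        53.9877
  2        55.00        52.9941       105.9882
  3        55.00        52.0187       156.0562
  4        55.00        51.0613       204.2454
  5        55.00        50.1216       250.6078
  6     1,055.00       943.7278     5,662.3665
  Σ                  1,203.9112     6,433.2518
Price P = Σ PV = 1,203.9112.
Macaulay duration = Σ(t·PV) / P = 6,433.2518 / 1,203.9112 = 5.34363 half-year periods.
In years: 5.34363 / 2 = 2.67181 years.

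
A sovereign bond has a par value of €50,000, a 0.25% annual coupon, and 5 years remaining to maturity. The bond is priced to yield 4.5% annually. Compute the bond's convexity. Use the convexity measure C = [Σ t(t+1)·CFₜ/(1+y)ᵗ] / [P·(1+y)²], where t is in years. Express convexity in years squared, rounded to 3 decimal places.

With y = 0.045:
  t   CF        PV=CF/(1+0.045)^t    t·PV        t(t+1)·PV
  1       125.00       119.6172       119.6172         239.2344
  2       125.00       114.4662       228.9325         686.7975
  3       125.00       109.5371       328.6112       1,314.4449
  4       125.00       104.8202       419.2807       2,096.4034
  5    50,125.00    40,222.8587   201,114.2935   1,206,685.7612
  Σ                 40,671.2994   202,210.7351   1,211,022.6414
P = 40,671.2994.
Convexity = Σ t(t+1)·PV / [P·(1+y)²] = 1,211,022.6414 / (40,671.2994 × 1.092025) = 27.26664.

27.267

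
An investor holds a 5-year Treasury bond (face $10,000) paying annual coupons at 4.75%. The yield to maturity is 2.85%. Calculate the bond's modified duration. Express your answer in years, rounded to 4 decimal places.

4.4598 years

Periodic yield y = 0.0285. First find Macaulay duration:
  t   CF        PV=CF/(1+0.0285)^t    t·PV
  1       475.00       461.8376       461.8376
  2       475.00       449.0400       898.0800
  3       475.00       436.5970     1,309.7909
  4       475.00       424.4988     1,697.9950
  5    10,475.00     9,101.9103    45,509.5515
  Σ                 10,873.8837    49,877.2551
P = 10,873.8837; Macaulay duration = 49,877.2551 / 10,873.8837 = 4.58689 years.
Modified duration = D_Mac / (1 + y) = 4.58689 / 1.0285 = 4.45978 years.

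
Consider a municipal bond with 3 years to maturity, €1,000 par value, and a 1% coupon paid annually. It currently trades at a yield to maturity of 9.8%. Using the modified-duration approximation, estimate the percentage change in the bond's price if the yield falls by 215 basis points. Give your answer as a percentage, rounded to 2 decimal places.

+5.81%

Periodic yield y = 0.098. Modified duration first:
  t   CF        PV=CF/(1+0.098)^t    t·PV
  1        10.00         9.1075         9.1075
  2        10.00         8.2946        16.5892
  3     1,010.00       762.9821     2,288.9463
  Σ                    780.3842     2,314.6430
P = 780.3842; D_Mac = 2.96603 yrs; D_mod = 2.96603/(1+0.098) = 2.70130 yrs.
ΔP/P ≈ -D_mod · Δy = -2.70130 × (-0.0215) = +0.058078 = +5.8078%.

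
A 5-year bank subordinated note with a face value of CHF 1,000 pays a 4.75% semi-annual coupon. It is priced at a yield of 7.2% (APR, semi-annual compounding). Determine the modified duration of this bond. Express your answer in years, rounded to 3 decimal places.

4.321 years

Periodic yield y = 0.036. First find Macaulay duration:
  t   CF        PV=CF/(1+0.036)^t    t·PV
  1        23.75        22.9247        22.9247
  2        23.75        22.1281        44.2562
  3        23.75        21.3592        64.0775
  4        23.75        20.6170        82.4678
  5        23.75        19.9005        99.5027
  6        23.75        19.2090       115.2541
  7        23.75        18.5415       129.7906
  8        23.75        17.8972       143.1778
  9        23.75        17.2753       155.4778
  10    1,023.75       718.7806     7,187.8062
  Σ                    898.6332     8,044.7354
P = 898.6332; Macaulay duration = 8,044.7354 / 898.6332 = 8.95219 half-year periods = 4.47610 years.
Modified duration = D_Mac / (1 + y) = 4.47610 / 1.036 = 4.32056 years.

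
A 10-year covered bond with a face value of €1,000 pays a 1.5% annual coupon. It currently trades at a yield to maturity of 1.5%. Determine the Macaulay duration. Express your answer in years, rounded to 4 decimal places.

Periodic yield y = 0.015. Discount each cash flow and weight by its year:
  t   CF        PV=CF/(1+0.015)^t    t·PV
  1        15.00        14.7783        14.7783
  2        15.00        14.5599        29.1199
  3        15.00        14.3448        43.0343
  4        15.00        14.1328        56.5311
  5        15.00        13.9239        69.6195
  6        15.00        13.7181        82.3088
  7        15.00        13.5154        94.6078
  8        15.00        13.3157       106.5253
  9        15.00        13.1189       118.0700
  10    1,015.00       874.5922     8,745.9224
  Σ                  1,000.0000     9,360.5173
Price P = Σ PV = 1,000.0000.
Macaulay duration = Σ(t·PV) / P = 9,360.5173 / 1,000.0000 = 9.36052 years.

9.3605 years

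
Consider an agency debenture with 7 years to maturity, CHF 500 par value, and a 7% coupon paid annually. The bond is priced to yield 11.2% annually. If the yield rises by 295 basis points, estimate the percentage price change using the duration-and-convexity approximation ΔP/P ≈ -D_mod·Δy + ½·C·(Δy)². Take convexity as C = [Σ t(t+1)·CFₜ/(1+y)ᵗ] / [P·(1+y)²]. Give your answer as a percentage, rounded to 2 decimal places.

-13.41%

With y = 0.112:
  t   CF        PV=CF/(1+0.112)^t    t·PV        t(t+1)·PV
  1        35.00        31.4748        31.4748          62.9496
  2        35.00        28.3047        56.6094         169.8282
  3        35.00        25.4539        76.3616         305.4463
  4        35.00        22.8902        91.5607         457.8033
  5        35.00        20.5847       102.9234         617.5404
  6        35.00        18.5114       111.0684         777.4789
  7       535.00       254.4604     1,781.2231      14,249.7846
  Σ                    401.6801     2,251.2213      16,640.8313
P = 401.6801; D_Mac = 5.60451 yrs; D_mod = 5.04003 yrs; C = 33.50311.
Duration effect: -5.04003 × (+0.0295) = -0.148681
Convexity effect: 0.5 × 33.50311 × (0.0295)² = +0.0145780
ΔP/P ≈ -0.148681 + 0.0145780 = -0.134103 = -13.4103%.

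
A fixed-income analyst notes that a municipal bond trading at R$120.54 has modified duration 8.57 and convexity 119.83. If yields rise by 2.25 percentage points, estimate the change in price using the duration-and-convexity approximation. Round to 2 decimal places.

Duration effect: -D_mod·Δy = -8.57 × (+0.0225) = -0.192825
Convexity effect: ½·C·(Δy)² = 0.5 × 119.83 × (0.0225)² = +0.03033196875
ΔP/P ≈ -0.192825 + 0.03033196875 = -0.16249303125
ΔP ≈ 120.54 × (-0.16249303125) = -19.586909986875.

-R$19.59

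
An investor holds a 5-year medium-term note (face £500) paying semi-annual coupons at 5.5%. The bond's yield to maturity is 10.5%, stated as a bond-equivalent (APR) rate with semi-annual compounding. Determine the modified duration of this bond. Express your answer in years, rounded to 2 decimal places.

Periodic yield y = 0.0525. First find Macaulay duration:
  t   CF        PV=CF/(1+0.0525)^t    t·PV
  1        13.75        13.0641        13.0641
  2        13.75        12.4125        24.8250
  3        13.75        11.7933        35.3800
  4        13.75        11.2051        44.8202
  5        13.75        10.6461        53.2307
  6        13.75        10.1151        60.6906
  7        13.75         9.6105        67.2738
  8        13.75         9.1312        73.0493
  9        13.75         8.6757        78.0812
  10      513.75       307.9859     3,079.8587
  Σ                    404.6395     3,530.2735
P = 404.6395; Macaulay duration = 3,530.2735 / 404.6395 = 8.72449 half-year periods = 4.36225 years.
Modified duration = D_Mac / (1 + y) = 4.36225 / 1.0525 = 4.14465 years.

4.14 years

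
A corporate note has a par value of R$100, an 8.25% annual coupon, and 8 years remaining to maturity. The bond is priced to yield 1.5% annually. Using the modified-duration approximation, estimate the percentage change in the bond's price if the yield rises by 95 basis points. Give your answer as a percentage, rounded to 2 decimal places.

Periodic yield y = 0.015. Modified duration first:
  t   CF        PV=CF/(1+0.015)^t    t·PV
  1         8.25         8.1281         8.1281
  2         8.25         8.0080        16.0159
  3         8.25         7.8896        23.6688
  4         8.25         7.7730        31.0921
  5         8.25         7.6581        38.2907
  6         8.25         7.5450        45.2698
  7         8.25         7.4335        52.0343
  8       108.25        96.0947       768.7578
  Σ                    150.5300       983.2576
P = 150.5300; D_Mac = 6.53197 yrs; D_mod = 6.53197/(1+0.015) = 6.43544 yrs.
ΔP/P ≈ -D_mod · Δy = -6.43544 × (+0.0095) = -0.061137 = -6.1137%.

-6.11%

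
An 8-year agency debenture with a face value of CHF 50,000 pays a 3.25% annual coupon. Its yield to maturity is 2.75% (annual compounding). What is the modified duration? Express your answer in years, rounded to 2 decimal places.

7.00 years

Periodic yield y = 0.0275. First find Macaulay duration:
  t   CF        PV=CF/(1+0.0275)^t    t·PV
  1     1,625.00     1,581.5085     1,581.5085
  2     1,625.00     1,539.1810     3,078.3621
  3     1,625.00     1,497.9864     4,493.9592
  4     1,625.00     1,457.8943     5,831.5773
  5     1,625.00     1,418.8752     7,094.3762
  6     1,625.00     1,380.9005     8,285.4029
  7     1,625.00     1,343.9421     9,407.5945
  8    51,625.00    41,553.2905   332,426.3241
  Σ                 51,773.5786   372,199.1049
P = 51,773.5786; Macaulay duration = 372,199.1049 / 51,773.5786 = 7.18898 years.
Modified duration = D_Mac / (1 + y) = 7.18898 / 1.0275 = 6.99657 years.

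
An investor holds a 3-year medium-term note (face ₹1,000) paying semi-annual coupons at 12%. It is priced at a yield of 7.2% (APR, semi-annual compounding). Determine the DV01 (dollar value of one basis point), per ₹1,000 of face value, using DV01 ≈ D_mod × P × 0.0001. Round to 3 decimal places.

Periodic yield y = 0.036.
  t   CF        PV=CF/(1+0.036)^t    t·PV
  1        60.00        57.9151        57.9151
  2        60.00        55.9026       111.8051
  3        60.00        53.9600       161.8800
  4        60.00        52.0849       208.3398
  5        60.00        50.2750       251.3752
  6     1,060.00       857.3286     5,143.9718
  Σ                  1,127.4663     5,935.2871
P = 1,127.4663; D_Mac = 5.26427 half-year periods = 2.63214 yrs; D_mod = 2.54067 yrs.
DV01 ≈ 2.54067 × 1,127.4663 × 0.0001 = 0.286452.

₹0.286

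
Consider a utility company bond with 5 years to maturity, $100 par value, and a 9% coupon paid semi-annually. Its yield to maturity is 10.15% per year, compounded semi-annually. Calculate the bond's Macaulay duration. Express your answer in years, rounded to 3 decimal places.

Periodic yield y = 0.05075. Discount each cash flow and weight by its period:
  t   CF        PV=CF/(1+0.05075)^t    t·PV
  1         4.50         4.2827         4.2827
  2         4.50         4.0758         8.1516
  3         4.50         3.8790        11.6369
  4         4.50         3.6916        14.7664
  5         4.50         3.5133        17.5665
  6         4.50         3.3436        20.0617
  7         4.50         3.1821        22.2748
  8         4.50         3.0284        24.2274
  9         4.50         2.8822        25.9394
  10      104.50        63.6975       636.9749
  Σ                     95.5761       785.8823
Price P = Σ PV = 95.5761.
Macaulay duration = Σ(t·PV) / P = 785.8823 / 95.5761 = 8.22258 half-year periods.
In years: 8.22258 / 2 = 4.11129 years.

4.111 years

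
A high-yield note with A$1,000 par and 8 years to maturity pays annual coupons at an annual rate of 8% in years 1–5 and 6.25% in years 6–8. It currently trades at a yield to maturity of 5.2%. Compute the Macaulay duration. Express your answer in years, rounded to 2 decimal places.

6.34 years

Periodic yield y = 0.052. Discount each cash flow and weight by its year:
  t   CF        PV=CF/(1+0.052)^t    t·PV
  1        80.00        76.0456        76.0456
  2        80.00        72.2867       144.5734
  3        80.00        68.7136       206.1408
  4        80.00        65.3171       261.2685
  5        80.00        62.0885       310.4426
  6        62.50        46.1090       276.6539
  7        62.50        43.8298       306.8088
  8     1,062.50       708.2768     5,666.2144
  Σ                  1,142.6672     7,248.1482
Price P = Σ PV = 1,142.6672.
Macaulay duration = Σ(t·PV) / P = 7,248.1482 / 1,142.6672 = 6.34318 years.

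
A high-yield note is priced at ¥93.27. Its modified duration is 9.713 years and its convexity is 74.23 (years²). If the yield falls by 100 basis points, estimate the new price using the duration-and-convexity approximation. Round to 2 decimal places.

¥102.68

Duration effect: -D_mod·Δy = -9.713 × (-0.01) = +0.097130
Convexity effect: ½·C·(Δy)² = 0.5 × 74.23 × (-0.01)² = +0.0037115
ΔP/P ≈ +0.097130 + 0.0037115 = +0.1008415
New price ≈ 93.27 × (1 + 0.1008415) = 102.675486705.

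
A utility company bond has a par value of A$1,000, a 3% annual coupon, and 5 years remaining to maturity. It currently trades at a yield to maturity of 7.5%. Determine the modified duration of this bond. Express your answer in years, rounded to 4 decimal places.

4.3552 years

Periodic yield y = 0.075. First find Macaulay duration:
  t   CF        PV=CF/(1+0.075)^t    t·PV
  1        30.00        27.9070        27.9070
  2        30.00        25.9600        51.9200
  3        30.00        24.1488        72.4465
  4        30.00        22.4640        89.8561
  5     1,030.00       717.4554     3,587.2770
  Σ                    817.9352     3,829.4064
P = 817.9352; Macaulay duration = 3,829.4064 / 817.9352 = 4.68180 years.
Modified duration = D_Mac / (1 + y) = 4.68180 / 1.075 = 4.35516 years.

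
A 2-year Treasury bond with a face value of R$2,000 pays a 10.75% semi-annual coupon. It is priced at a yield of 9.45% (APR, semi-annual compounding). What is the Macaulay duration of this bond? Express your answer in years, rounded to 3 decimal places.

Periodic yield y = 0.04725. Discount each cash flow and weight by its period:
  t   CF        PV=CF/(1+0.04725)^t    t·PV
  1       107.50       102.6498       102.6498
  2       107.50        98.0184       196.0369
  3       107.50        93.5960       280.7880
  4     2,107.50     1,752.1291     7,008.5165
  Σ                  2,046.3934     7,587.9912
Price P = Σ PV = 2,046.3934.
Macaulay duration = Σ(t·PV) / P = 7,587.9912 / 2,046.3934 = 3.70798 half-year periods.
In years: 3.70798 / 2 = 1.85399 years.

1.854 years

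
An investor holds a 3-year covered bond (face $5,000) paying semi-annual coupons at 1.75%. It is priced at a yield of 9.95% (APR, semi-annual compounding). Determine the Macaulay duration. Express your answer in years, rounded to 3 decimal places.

Periodic yield y = 0.04975. Discount each cash flow and weight by its period:
  t   CF        PV=CF/(1+0.04975)^t    t·PV
  1        43.75        41.6766        41.6766
  2        43.75        39.7014        79.4029
  3        43.75        37.8199       113.4597
  4        43.75        36.0275       144.1101
  5        43.75        34.3201       171.6005
  6     5,043.75     3,769.1051    22,614.6308
  Σ                  3,958.6507    23,164.8807
Price P = Σ PV = 3,958.6507.
Macaulay duration = Σ(t·PV) / P = 23,164.8807 / 3,958.6507 = 5.85171 half-year periods.
In years: 5.85171 / 2 = 2.92586 years.

2.926 years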